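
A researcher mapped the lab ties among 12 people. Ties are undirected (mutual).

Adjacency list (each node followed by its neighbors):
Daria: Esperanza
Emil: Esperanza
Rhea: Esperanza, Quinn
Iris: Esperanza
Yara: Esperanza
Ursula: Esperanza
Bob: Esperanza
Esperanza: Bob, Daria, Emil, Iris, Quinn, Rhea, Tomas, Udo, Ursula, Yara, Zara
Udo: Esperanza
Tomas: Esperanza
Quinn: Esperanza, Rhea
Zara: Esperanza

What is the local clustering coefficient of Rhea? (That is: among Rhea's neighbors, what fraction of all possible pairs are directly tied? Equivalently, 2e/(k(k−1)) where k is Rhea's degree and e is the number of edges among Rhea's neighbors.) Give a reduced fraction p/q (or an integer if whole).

Rhea's neighbors: Esperanza and Quinn (k = 2).
Possible neighbor pairs: C(2,2) = 1. Edges among them: Esperanza–Quinn → e = 1.
Clustering(Rhea) = 1/1.

1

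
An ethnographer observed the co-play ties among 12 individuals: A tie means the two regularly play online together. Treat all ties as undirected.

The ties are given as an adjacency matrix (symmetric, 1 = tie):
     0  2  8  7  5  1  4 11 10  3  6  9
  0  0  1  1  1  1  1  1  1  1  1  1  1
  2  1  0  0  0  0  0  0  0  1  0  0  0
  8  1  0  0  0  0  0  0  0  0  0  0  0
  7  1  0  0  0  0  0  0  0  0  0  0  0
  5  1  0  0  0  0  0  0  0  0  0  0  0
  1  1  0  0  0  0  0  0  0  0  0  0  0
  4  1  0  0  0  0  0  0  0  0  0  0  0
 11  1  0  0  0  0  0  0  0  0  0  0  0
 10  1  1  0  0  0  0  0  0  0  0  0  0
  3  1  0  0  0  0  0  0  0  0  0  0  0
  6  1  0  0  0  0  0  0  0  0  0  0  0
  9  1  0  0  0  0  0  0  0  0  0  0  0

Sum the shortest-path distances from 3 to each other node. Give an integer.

Distances from 3: 0:1, 1:2, 2:2, 4:2, 5:2, 6:2, 7:2, 8:2, 9:2, 10:2, 11:2.
Sum = 1 + 2 + 2 + 2 + 2 + 2 + 2 + 2 + 2 + 2 + 2 = 21.

21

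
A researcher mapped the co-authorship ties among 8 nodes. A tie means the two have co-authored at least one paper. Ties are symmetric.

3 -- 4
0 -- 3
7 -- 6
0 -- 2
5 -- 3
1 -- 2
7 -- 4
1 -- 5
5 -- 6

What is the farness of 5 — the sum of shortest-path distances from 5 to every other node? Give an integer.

11

Distances from 5: 0:2, 1:1, 2:2, 3:1, 4:2, 6:1, 7:2.
Sum = 2 + 1 + 2 + 1 + 2 + 1 + 2 = 11.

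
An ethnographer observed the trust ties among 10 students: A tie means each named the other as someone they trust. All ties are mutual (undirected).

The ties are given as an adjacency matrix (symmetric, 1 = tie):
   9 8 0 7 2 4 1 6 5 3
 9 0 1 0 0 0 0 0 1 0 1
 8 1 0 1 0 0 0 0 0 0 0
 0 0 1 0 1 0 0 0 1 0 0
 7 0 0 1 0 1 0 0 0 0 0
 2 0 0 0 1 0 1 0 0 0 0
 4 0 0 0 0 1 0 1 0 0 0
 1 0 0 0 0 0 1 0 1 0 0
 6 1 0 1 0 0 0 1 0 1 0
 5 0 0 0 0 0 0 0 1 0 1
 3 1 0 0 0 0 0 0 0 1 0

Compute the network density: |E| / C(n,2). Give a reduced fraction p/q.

4/15

There are 12 edges and 10 nodes, so the maximum possible is C(10,2) = 45.
Density = 12/45 = 4/15.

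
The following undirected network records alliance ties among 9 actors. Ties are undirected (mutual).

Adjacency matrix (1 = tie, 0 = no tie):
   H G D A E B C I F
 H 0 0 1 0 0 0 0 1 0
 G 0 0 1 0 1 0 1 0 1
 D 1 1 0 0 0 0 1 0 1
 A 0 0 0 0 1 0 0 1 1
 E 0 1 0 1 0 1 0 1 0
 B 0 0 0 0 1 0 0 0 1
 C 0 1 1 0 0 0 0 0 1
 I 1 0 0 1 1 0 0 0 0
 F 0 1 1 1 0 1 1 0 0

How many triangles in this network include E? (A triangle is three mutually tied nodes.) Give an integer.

E's neighbors: A, B, G, and I.
Neighbor pairs that are themselves tied: E–A–I. Each forms one triangle with E, for 1 in total.

1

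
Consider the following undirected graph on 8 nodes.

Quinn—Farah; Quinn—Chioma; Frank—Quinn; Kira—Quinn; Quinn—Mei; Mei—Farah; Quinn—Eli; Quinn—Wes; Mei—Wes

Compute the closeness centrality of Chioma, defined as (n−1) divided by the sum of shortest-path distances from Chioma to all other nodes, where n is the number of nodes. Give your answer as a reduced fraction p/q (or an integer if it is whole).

Distances from Chioma: Eli:2, Farah:2, Frank:2, Kira:2, Mei:2, Quinn:1, Wes:2. Sum = 13.
n = 8, so closeness = 7/13.

7/13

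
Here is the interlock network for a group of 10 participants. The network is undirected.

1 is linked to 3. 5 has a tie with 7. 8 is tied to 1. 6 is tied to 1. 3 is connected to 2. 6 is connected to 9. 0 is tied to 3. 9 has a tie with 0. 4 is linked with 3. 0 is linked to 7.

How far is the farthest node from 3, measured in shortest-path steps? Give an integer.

Distances from 3: 0:1, 1:1, 2:1, 4:1, 5:3, 6:2, 7:2, 8:2, 9:2.
The largest is 3 (to 5), so the eccentricity of 3 is 3.

3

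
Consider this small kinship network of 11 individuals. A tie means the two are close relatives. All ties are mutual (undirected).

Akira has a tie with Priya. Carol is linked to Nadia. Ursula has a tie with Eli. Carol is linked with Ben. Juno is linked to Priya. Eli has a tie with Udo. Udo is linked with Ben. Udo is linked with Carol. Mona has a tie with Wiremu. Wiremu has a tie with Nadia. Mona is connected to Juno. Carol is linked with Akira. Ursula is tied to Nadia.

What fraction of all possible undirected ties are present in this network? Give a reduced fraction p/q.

13/55

There are 13 edges and 11 nodes, so the maximum possible is C(11,2) = 55.
Density = 13/55.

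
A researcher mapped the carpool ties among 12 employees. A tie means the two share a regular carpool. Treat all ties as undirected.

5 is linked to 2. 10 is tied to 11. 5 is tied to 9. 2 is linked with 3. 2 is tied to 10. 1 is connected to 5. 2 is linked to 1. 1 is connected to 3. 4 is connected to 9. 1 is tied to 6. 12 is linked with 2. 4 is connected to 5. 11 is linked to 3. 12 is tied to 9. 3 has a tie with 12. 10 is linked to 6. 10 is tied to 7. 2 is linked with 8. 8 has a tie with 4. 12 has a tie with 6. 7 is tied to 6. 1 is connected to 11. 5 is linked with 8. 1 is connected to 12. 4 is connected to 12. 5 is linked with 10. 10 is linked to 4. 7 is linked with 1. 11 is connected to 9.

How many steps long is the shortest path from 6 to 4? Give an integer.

2

One shortest route is 6 – 10 – 4, which uses 2 edges, and 6 and 4 are not directly tied, so nothing shorter exists. So d(6,4) = 2.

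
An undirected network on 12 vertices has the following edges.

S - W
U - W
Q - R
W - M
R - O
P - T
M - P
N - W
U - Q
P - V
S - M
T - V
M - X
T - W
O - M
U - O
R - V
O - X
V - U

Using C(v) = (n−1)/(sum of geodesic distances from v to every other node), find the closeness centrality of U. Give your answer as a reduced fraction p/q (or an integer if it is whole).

11/18

Distances from U: M:2, N:2, O:1, P:2, Q:1, R:2, S:2, T:2, V:1, W:1, X:2. Sum = 18.
n = 12, so closeness = 11/18.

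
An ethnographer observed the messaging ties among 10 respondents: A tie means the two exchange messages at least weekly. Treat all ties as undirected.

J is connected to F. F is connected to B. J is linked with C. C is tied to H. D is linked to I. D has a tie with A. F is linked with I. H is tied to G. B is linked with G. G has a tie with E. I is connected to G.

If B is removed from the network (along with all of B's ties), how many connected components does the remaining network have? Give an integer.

B's neighbors (F and G) remain reachable from one another through other ties, so the rest of the network stays in one piece.

1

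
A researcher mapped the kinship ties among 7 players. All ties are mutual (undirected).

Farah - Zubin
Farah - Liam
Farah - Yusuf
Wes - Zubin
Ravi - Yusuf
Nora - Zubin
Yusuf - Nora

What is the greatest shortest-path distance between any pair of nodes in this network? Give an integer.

4

Eccentricity of each node (its greatest distance to any other): Farah:2, Liam:3, Nora:3, Ravi:4, Wes:4, Yusuf:3, Zubin:3.
The maximum eccentricity is 4, realized for instance by the pair Wes–Ravi via Wes – Zubin – Nora – Yusuf – Ravi. So the diameter is 4.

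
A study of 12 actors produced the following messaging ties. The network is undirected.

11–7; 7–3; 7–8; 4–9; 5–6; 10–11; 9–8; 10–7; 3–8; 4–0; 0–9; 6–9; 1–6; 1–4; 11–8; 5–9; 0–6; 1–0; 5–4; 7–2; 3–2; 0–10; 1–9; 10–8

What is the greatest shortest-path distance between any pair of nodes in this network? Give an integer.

Eccentricity of each node (its greatest distance to any other): 0:3, 1:4, 2:4, 3:3, 4:4, 5:4, 6:4, 7:3, 8:2, 9:3, 10:3, 11:3.
The maximum eccentricity is 4, realized for instance by the pair 4–2 via 4 – 9 – 8 – 7 – 2. So the diameter is 4.

4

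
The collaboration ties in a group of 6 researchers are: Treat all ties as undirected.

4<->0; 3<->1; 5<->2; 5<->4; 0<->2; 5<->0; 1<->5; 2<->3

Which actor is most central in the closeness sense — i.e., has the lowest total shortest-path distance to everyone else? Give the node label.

Farness (sum of distances to all others) for each node — 0:7, 1:8, 2:7, 3:9, 4:9, 5:6.
The smallest farness is 6, for 5, so 5 has the highest closeness.

5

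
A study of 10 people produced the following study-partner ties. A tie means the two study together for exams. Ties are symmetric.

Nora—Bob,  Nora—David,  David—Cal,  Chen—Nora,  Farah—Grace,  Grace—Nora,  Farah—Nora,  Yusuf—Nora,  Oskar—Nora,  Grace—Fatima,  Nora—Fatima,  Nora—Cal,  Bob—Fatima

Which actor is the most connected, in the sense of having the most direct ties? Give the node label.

Degrees — Bob:2, Cal:2, Chen:1, David:2, Farah:2, Fatima:3, Grace:3, Nora:9, Oskar:1, Yusuf:1.
The maximum is 9, attained only by Nora.

Nora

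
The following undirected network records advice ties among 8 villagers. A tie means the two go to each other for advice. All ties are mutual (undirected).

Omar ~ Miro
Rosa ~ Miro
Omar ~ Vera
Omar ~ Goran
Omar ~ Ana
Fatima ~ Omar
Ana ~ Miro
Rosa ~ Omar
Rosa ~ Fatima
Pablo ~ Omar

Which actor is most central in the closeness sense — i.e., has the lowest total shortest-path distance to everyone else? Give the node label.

Farness (sum of distances to all others) for each node — Ana:12, Fatima:12, Goran:13, Miro:11, Omar:7, Pablo:13, Rosa:11, Vera:13.
The smallest farness is 7, for Omar, so Omar has the highest closeness.

Omar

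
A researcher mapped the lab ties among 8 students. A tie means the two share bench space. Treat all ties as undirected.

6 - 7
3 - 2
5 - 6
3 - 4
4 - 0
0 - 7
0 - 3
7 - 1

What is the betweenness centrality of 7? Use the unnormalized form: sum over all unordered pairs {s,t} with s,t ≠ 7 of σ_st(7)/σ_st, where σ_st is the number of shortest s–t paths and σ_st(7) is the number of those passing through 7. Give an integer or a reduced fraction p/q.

14

Pairs whose geodesics pass through 7 — 1–2: 1; 1–5: 1; 1–0: 1; 1–6: 1; 1–3: 1; 1–4: 1; 2–5: 1; 2–6: 1; 5–0: 1; 5–3: 1; 5–4: 1; 0–6: 1; 6–3: 1; 6–4: 1.
All other pairs contribute 0.
Summing the contributions gives betweenness(7) = 14.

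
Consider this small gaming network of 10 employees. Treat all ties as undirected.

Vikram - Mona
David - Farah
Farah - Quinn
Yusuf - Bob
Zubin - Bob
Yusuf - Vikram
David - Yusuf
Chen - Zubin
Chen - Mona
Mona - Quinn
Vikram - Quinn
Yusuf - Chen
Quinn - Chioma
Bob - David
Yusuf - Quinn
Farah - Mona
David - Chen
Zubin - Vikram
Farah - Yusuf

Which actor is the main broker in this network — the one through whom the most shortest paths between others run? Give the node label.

Unnormalized betweenness of each node: Bob:13/12, Chen:17/6, Chioma:0, David:5/3, Farah:2, Mona:9/4, Quinn:53/6, Vikram:89/24, Yusuf:197/24, Zubin:17/12.
Quinn has the largest value, 53/6, making it the main broker — the node through which the most shortest paths run.

Quinn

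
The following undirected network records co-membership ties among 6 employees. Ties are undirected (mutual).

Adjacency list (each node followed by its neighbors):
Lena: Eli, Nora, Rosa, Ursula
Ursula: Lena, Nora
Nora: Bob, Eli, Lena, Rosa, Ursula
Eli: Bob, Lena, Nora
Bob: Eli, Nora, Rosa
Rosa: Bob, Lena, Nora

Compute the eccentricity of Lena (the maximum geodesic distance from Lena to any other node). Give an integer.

2

Distances from Lena: Bob:2, Eli:1, Nora:1, Rosa:1, Ursula:1.
The largest is 2 (to Bob), so the eccentricity of Lena is 2.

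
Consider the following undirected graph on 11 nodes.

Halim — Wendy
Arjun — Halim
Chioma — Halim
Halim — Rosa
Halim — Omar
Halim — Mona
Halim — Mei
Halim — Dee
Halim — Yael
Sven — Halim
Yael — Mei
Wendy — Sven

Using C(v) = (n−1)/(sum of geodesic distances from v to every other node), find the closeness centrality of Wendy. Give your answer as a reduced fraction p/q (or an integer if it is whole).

5/9

Distances from Wendy: Arjun:2, Chioma:2, Dee:2, Halim:1, Mei:2, Mona:2, Omar:2, Rosa:2, Sven:1, Yael:2. Sum = 18.
n = 11, so closeness = 10/18 = 5/9.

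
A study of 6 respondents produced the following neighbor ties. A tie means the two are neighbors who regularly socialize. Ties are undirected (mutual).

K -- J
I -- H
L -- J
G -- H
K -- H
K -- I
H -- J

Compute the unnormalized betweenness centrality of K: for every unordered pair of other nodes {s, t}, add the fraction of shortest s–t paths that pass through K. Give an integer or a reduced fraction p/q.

1

Pairs whose geodesics pass through K — L–I: 1/2; I–J: 1/2.
All other pairs contribute 0.
Summing the contributions gives betweenness(K) = 1.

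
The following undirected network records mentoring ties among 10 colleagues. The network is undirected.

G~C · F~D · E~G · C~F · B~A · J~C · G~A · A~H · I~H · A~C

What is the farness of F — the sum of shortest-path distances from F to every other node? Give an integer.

Distances from F: A:2, B:3, C:1, D:1, E:3, G:2, H:3, I:4, J:2.
Sum = 2 + 3 + 1 + 1 + 3 + 2 + 3 + 4 + 2 = 21.

21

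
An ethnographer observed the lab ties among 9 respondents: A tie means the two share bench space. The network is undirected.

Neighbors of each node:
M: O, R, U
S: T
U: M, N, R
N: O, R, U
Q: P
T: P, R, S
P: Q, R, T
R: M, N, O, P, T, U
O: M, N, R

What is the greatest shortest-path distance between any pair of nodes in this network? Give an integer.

Eccentricity of each node (its greatest distance to any other): M:3, N:3, O:3, P:2, Q:3, R:2, S:3, T:2, U:3.
The maximum eccentricity is 3, realized for instance by the pair Q–S via Q – P – T – S. So the diameter is 3.

3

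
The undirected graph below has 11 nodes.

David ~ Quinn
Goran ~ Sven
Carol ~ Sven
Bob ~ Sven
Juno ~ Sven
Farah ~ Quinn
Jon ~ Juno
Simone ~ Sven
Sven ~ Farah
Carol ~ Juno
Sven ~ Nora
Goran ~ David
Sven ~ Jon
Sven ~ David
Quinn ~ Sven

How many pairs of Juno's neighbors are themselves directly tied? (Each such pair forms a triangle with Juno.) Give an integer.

Juno's neighbors: Carol, Jon, and Sven.
Neighbor pairs that are themselves tied: Juno–Carol–Sven; Juno–Jon–Sven. Each forms one triangle with Juno, for 2 in total.

2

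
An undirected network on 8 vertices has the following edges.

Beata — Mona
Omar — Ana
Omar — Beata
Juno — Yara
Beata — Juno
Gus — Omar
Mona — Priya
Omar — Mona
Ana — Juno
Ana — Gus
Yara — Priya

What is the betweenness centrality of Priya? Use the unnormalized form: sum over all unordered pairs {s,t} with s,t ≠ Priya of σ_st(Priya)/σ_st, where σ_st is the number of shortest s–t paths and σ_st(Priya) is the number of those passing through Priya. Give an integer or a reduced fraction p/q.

4/3

Pairs whose geodesics pass through Priya — Mona–Yara: 1; Omar–Yara: 1/3.
All other pairs contribute 0.
Summing the contributions gives betweenness(Priya) = 4/3.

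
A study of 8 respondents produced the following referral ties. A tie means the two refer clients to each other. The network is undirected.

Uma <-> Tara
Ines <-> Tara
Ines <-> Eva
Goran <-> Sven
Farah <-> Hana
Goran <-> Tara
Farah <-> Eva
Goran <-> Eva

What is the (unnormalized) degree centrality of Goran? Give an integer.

3

Goran is directly tied to Eva, Sven, and Tara. That is 3 neighbors, so the degree of Goran is 3.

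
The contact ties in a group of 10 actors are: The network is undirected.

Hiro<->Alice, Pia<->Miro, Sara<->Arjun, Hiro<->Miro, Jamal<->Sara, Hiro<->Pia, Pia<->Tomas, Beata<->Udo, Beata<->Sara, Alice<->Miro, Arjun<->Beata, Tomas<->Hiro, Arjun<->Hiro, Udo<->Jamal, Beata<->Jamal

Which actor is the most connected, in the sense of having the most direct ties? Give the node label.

Degrees — Alice:2, Arjun:3, Beata:4, Hiro:5, Jamal:3, Miro:3, Pia:3, Sara:3, Tomas:2, Udo:2.
The maximum is 5, attained only by Hiro.

Hiro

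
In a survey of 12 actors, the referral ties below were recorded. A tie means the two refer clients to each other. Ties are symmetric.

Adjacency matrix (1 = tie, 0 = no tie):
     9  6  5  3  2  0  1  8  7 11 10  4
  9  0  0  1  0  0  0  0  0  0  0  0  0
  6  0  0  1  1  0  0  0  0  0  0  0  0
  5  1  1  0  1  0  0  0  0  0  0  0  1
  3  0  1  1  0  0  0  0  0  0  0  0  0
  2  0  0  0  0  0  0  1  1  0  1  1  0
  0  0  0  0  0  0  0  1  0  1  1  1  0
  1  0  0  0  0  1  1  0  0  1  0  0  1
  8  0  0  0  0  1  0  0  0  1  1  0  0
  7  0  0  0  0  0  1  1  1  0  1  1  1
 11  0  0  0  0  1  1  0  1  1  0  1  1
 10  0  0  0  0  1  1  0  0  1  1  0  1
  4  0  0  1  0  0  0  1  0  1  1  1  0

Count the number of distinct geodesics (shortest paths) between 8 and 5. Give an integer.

The shortest distance is 3. The length-3 paths are: 8–7–4–5; 8–11–4–5.
That gives 2 distinct shortest paths.

2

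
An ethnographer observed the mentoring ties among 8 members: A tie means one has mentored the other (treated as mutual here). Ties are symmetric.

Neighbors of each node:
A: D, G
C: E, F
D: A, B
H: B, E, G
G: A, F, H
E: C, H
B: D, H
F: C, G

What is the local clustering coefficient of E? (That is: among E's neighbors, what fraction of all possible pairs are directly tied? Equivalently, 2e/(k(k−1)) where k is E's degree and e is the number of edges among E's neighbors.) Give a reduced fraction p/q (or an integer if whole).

0

E's neighbors: C and H (k = 2).
Possible neighbor pairs: C(2,2) = 1. Edges among them: none → e = 0.
Clustering(E) = 0/1.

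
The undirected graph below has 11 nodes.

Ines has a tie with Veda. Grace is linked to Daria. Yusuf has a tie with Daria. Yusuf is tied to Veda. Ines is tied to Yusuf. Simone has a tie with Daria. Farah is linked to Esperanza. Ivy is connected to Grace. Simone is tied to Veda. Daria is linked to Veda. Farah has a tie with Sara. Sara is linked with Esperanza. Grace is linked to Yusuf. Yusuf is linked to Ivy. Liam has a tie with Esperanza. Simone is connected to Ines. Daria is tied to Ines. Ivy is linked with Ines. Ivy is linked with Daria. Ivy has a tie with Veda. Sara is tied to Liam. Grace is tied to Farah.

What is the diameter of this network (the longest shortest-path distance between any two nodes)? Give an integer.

5

Eccentricity of each node (its greatest distance to any other): Daria:4, Esperanza:4, Farah:3, Grace:3, Ines:5, Ivy:4, Liam:5, Sara:4, Simone:5, Veda:5, Yusuf:4.
The maximum eccentricity is 5, realized for instance by the pair Liam–Veda via Liam – Esperanza – Farah – Grace – Yusuf – Veda. So the diameter is 5.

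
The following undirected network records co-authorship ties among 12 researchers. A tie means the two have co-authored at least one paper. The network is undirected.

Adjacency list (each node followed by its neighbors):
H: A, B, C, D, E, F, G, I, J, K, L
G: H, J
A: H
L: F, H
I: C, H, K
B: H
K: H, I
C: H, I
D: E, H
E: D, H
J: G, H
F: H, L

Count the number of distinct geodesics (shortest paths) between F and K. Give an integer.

The shortest distance is 2, and the only length-2 path is F–H–K. So there is exactly 1 shortest path.

1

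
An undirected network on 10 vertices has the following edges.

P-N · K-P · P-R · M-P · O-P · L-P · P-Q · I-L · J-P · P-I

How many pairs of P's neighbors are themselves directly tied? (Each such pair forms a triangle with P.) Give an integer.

1

P's neighbors: I, J, K, L, M, N, O, Q, and R.
Neighbor pairs that are themselves tied: P–I–L. Each forms one triangle with P, for 1 in total.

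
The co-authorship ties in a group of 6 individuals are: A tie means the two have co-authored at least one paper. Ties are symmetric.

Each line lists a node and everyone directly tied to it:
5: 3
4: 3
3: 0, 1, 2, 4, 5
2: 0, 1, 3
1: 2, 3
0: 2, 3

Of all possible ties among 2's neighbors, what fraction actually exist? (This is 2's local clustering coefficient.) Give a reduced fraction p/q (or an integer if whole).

2's neighbors: 0, 1, and 3 (k = 3).
Possible neighbor pairs: C(3,2) = 3. Edges among them: 0–3, 1–3 → e = 2.
Clustering(2) = 2/3.

2/3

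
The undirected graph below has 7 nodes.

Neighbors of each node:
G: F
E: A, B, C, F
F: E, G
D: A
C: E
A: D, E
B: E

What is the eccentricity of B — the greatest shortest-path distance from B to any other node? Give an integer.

Distances from B: A:2, C:2, D:3, E:1, F:2, G:3.
The largest is 3 (to G and D), so the eccentricity of B is 3.

3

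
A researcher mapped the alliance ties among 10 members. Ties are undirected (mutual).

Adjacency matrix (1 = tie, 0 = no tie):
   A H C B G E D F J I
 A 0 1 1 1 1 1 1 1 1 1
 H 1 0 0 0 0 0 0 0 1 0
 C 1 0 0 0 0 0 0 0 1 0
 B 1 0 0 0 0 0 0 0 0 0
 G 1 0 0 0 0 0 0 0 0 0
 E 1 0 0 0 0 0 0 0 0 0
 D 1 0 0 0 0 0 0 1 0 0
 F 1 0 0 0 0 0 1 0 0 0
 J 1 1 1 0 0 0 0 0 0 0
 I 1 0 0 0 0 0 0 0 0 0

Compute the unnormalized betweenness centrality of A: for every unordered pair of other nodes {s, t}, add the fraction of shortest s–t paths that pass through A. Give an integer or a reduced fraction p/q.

Pairs whose geodesics pass through A — H–C: 1/2; H–B: 1; H–G: 1; H–E: 1; H–D: 1; H–F: 1; H–I: 1; C–B: 1; C–G: 1; C–E: 1; C–D: 1; C–F: 1; C–I: 1; B–G: 1 … (+19 more pairs).
All other pairs contribute 0.
Summing the contributions gives betweenness(A) = 65/2.

65/2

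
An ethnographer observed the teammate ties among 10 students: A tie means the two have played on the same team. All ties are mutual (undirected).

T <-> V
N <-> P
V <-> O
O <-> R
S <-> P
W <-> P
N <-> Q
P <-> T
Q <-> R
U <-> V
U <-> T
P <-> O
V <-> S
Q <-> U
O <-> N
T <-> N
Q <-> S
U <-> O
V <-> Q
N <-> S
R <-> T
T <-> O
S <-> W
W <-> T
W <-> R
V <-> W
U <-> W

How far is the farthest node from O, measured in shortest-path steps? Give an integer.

Distances from O: N:1, P:1, Q:2, R:1, S:2, T:1, U:1, V:1, W:2.
The largest is 2 (to W, Q, and S), so the eccentricity of O is 2.

2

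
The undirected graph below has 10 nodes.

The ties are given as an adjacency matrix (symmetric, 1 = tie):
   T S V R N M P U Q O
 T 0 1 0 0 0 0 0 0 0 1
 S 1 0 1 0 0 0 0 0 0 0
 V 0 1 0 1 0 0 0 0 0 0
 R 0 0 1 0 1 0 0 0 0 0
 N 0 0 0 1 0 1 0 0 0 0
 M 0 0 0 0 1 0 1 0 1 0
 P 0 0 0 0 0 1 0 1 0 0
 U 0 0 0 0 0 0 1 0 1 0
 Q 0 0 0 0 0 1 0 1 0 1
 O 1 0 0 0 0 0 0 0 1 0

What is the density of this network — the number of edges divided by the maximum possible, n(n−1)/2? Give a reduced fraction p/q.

11/45

There are 11 edges and 10 nodes, so the maximum possible is C(10,2) = 45.
Density = 11/45.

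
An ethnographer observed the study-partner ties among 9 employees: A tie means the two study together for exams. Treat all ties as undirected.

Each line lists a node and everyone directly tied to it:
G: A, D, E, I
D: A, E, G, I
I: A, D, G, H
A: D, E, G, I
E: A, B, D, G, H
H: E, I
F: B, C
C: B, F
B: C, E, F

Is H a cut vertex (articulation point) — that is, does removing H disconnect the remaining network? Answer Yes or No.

No

Even without H, every remaining node can still reach every other (the residual graph is connected), so H is not a cut vertex.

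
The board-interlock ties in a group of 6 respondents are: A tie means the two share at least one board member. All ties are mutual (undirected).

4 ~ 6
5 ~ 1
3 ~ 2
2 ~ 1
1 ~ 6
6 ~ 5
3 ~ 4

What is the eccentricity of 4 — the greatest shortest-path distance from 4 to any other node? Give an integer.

2

Distances from 4: 1:2, 2:2, 3:1, 5:2, 6:1.
The largest is 2 (to 1, 5, and 2), so the eccentricity of 4 is 2.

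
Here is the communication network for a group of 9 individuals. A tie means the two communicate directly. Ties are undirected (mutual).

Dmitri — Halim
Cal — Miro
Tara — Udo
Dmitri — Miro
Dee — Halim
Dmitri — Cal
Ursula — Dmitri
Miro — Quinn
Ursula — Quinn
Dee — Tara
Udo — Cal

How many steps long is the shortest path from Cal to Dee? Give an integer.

3

One shortest route is Cal – Udo – Tara – Dee, which uses 3 edges, and at distance 2 from Cal we only reach {Halim, Quinn, Tara, Ursula}, which does not include Dee. So d(Cal,Dee) = 3.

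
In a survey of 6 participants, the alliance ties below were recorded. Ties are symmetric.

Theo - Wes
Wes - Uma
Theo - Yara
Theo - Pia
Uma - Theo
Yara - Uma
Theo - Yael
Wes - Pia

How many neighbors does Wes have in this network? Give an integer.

Wes is directly tied to Pia, Theo, and Uma. That is 3 neighbors, so the degree of Wes is 3.

3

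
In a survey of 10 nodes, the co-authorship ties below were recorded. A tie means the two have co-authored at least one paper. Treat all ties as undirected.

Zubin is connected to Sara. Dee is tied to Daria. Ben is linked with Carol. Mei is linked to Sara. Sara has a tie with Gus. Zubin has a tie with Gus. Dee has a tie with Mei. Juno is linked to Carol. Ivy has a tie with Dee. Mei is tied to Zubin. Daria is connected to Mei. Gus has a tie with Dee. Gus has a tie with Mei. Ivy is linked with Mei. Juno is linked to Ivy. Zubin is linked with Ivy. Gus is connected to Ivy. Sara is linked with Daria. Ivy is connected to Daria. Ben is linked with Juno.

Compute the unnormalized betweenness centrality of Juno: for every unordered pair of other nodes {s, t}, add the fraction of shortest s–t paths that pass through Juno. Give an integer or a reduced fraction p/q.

14

Pairs whose geodesics pass through Juno — Sara–Ben: 4/4; Sara–Carol: 4/4; Zubin–Ben: 1; Zubin–Carol: 1; Ivy–Ben: 1; Ivy–Carol: 1; Daria–Ben: 1; Daria–Carol: 1; Dee–Ben: 1; Dee–Carol: 1; Mei–Ben: 1; Mei–Carol: 1; Gus–Ben: 1; Gus–Carol: 1.
All other pairs contribute 0.
Summing the contributions gives betweenness(Juno) = 14.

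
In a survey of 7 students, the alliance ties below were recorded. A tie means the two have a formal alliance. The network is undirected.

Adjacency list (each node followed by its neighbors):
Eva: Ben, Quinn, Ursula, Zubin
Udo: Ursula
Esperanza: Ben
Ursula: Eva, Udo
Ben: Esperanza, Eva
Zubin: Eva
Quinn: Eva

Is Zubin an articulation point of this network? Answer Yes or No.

Even without Zubin, every remaining node can still reach every other (the residual graph is connected), so Zubin is not a cut vertex.

No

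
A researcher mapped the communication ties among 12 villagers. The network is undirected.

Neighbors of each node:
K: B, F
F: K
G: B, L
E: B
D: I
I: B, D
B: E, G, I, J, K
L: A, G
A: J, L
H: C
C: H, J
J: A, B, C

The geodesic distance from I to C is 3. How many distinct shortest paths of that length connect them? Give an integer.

1

The shortest distance is 3, and the only length-3 path is I–B–J–C. So there is exactly 1 shortest path.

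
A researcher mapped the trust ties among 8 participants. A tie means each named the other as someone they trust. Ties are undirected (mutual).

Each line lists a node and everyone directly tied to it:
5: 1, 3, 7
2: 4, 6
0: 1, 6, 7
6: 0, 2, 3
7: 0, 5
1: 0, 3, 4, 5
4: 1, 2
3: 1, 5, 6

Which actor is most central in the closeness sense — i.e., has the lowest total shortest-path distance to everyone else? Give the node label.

Farness (sum of distances to all others) for each node — 0:11, 1:10, 2:14, 3:11, 4:13, 5:12, 6:11, 7:14.
The smallest farness is 10, for 1, so 1 has the highest closeness.

1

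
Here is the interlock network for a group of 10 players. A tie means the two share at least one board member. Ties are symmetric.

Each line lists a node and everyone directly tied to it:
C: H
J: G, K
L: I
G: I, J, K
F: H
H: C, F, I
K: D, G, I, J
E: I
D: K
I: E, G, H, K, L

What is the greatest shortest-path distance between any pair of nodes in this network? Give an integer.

4

Eccentricity of each node (its greatest distance to any other): C:4, D:4, E:3, F:4, G:3, H:3, I:2, J:4, K:3, L:3.
The maximum eccentricity is 4, realized for instance by the pair D–C via D – K – I – H – C. So the diameter is 4.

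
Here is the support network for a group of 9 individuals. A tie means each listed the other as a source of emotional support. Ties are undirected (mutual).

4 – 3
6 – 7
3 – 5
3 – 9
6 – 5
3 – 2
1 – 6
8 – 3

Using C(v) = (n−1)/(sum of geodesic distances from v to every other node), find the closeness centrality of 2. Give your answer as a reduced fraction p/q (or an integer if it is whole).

Distances from 2: 1:4, 3:1, 4:2, 5:2, 6:3, 7:4, 8:2, 9:2. Sum = 20.
n = 9, so closeness = 8/20 = 2/5.

2/5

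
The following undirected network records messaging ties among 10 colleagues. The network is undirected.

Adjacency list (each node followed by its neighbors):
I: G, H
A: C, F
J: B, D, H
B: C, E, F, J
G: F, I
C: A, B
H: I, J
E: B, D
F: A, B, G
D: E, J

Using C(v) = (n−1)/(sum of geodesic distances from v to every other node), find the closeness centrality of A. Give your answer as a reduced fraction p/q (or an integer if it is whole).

Distances from A: B:2, C:1, D:4, E:3, F:1, G:2, H:4, I:3, J:3. Sum = 23.
n = 10, so closeness = 9/23.

9/23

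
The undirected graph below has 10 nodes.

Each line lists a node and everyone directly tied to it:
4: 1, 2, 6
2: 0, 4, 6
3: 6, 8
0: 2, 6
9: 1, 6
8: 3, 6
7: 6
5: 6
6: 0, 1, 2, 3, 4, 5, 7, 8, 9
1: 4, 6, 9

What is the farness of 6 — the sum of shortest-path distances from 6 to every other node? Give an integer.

Distances from 6: 0:1, 1:1, 2:1, 3:1, 4:1, 5:1, 7:1, 8:1, 9:1.
Sum = 1 + 1 + 1 + 1 + 1 + 1 + 1 + 1 + 1 = 9.

9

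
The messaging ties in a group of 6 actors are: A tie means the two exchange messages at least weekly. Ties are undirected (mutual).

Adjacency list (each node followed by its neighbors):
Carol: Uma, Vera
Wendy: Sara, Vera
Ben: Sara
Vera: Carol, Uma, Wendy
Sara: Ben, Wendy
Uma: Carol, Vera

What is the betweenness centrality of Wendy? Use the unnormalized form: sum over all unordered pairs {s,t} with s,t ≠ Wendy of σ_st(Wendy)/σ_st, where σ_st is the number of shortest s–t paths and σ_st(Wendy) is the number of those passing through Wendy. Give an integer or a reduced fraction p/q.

6

Pairs whose geodesics pass through Wendy — Ben–Uma: 1; Ben–Carol: 1; Ben–Vera: 1; Sara–Uma: 1; Sara–Carol: 1; Sara–Vera: 1.
All other pairs contribute 0.
Summing the contributions gives betweenness(Wendy) = 6.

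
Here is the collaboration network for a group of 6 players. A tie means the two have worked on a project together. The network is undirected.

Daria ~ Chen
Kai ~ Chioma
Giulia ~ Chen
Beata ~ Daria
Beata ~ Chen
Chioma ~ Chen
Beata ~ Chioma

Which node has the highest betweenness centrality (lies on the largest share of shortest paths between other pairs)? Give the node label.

Chen

Unnormalized betweenness of each node: Beata:1, Chen:5, Chioma:4, Daria:0, Giulia:0, Kai:0.
Chen has the largest value, 5, making it the main broker — the node through which the most shortest paths run.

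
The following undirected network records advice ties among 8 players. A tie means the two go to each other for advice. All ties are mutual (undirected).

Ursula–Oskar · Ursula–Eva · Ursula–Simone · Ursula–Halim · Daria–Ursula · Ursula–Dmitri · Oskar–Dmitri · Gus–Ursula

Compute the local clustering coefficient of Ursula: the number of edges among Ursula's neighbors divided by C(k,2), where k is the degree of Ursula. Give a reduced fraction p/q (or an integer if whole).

1/21

Ursula's neighbors: Daria, Dmitri, Eva, Gus, Halim, Oskar, and Simone (k = 7).
Possible neighbor pairs: C(7,2) = 21. Edges among them: Dmitri–Oskar → e = 1.
Clustering(Ursula) = 1/21.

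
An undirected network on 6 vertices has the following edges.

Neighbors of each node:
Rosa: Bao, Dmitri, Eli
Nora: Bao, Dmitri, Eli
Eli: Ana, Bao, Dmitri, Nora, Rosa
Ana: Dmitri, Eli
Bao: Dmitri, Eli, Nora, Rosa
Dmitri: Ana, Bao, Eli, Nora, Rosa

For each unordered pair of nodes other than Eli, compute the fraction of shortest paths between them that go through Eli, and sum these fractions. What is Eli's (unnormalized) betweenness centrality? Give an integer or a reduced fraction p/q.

Pairs whose geodesics pass through Eli — Nora–Rosa: 1/3; Nora–Ana: 1/2; Rosa–Ana: 1/2; Bao–Ana: 1/2.
All other pairs contribute 0.
Summing the contributions gives betweenness(Eli) = 11/6.

11/6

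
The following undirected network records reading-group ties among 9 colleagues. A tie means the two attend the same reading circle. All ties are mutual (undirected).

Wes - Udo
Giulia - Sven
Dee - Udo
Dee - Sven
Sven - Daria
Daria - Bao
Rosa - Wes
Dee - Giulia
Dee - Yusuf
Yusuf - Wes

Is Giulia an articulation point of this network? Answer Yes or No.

No

Even without Giulia, every remaining node can still reach every other (the residual graph is connected), so Giulia is not a cut vertex.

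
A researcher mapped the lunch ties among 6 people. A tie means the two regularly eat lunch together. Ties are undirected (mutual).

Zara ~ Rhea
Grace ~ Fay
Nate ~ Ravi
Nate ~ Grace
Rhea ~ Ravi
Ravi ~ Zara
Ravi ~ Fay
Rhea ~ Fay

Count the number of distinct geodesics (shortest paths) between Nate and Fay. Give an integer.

The shortest distance is 2. The length-2 paths are: Nate–Grace–Fay; Nate–Ravi–Fay.
That gives 2 distinct shortest paths.

2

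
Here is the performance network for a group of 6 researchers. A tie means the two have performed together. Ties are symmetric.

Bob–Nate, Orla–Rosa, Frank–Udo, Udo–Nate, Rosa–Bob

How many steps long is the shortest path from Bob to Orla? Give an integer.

One shortest route is Bob – Rosa – Orla, which uses 2 edges, and Bob and Orla are not directly tied, so nothing shorter exists. So d(Bob,Orla) = 2.

2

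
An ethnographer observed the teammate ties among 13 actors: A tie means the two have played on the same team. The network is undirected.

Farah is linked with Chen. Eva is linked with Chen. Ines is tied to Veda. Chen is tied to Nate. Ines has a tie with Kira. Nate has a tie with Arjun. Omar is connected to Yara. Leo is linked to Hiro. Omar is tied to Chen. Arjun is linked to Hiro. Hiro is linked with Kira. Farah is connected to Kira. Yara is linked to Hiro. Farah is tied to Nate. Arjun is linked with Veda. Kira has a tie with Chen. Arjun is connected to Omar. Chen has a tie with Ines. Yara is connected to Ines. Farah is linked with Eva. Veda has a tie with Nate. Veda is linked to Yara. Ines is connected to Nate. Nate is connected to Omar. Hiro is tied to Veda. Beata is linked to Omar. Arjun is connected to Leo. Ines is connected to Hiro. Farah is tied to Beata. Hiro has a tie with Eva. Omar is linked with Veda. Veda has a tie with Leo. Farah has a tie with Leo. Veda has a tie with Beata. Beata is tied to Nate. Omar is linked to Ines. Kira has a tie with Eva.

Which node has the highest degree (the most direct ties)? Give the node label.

Degrees — Arjun:5, Beata:4, Chen:6, Eva:4, Farah:6, Hiro:7, Ines:7, Kira:5, Leo:4, Nate:7, Omar:7, Veda:8, Yara:4.
The maximum is 8, attained only by Veda.

Veda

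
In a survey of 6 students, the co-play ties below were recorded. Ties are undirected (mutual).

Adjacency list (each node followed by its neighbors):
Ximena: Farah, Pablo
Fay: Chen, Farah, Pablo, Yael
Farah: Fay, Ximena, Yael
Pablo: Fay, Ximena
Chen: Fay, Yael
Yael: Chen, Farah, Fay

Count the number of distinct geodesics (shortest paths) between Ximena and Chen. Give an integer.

The shortest distance is 3. The length-3 paths are: Ximena–Farah–Fay–Chen; Ximena–Pablo–Fay–Chen; Ximena–Farah–Yael–Chen.
That gives 3 distinct shortest paths.

3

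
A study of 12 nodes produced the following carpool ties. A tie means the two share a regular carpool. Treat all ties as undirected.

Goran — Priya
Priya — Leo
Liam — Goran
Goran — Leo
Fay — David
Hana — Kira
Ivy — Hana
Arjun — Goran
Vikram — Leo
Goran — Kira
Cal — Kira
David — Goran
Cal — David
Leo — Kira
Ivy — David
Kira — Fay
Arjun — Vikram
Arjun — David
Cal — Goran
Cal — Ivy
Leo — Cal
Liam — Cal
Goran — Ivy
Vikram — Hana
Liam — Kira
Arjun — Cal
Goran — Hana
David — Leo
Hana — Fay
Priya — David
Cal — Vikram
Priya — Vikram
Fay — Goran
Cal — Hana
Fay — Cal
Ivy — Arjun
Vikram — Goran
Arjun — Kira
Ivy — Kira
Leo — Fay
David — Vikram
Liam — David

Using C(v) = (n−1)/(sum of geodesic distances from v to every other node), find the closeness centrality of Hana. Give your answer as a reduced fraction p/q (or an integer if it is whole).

Distances from Hana: Arjun:2, Cal:1, David:2, Fay:1, Goran:1, Ivy:1, Kira:1, Leo:2, Liam:2, Priya:2, Vikram:1. Sum = 16.
n = 12, so closeness = 11/16.

11/16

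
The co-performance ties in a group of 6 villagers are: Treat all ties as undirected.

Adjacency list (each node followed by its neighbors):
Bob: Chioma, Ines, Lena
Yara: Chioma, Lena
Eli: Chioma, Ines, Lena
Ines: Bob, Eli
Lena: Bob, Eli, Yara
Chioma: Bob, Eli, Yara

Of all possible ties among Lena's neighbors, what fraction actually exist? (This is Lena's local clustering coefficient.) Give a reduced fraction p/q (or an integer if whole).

Lena's neighbors: Bob, Eli, and Yara (k = 3).
Possible neighbor pairs: C(3,2) = 3. Edges among them: none → e = 0.
Clustering(Lena) = 0/3 = 0.

0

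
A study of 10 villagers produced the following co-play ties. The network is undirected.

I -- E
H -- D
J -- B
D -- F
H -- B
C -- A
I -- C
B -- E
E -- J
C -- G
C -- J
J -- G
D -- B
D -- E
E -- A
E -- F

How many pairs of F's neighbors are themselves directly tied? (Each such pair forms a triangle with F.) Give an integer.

1

F's neighbors: D and E.
Neighbor pairs that are themselves tied: F–D–E. Each forms one triangle with F, for 1 in total.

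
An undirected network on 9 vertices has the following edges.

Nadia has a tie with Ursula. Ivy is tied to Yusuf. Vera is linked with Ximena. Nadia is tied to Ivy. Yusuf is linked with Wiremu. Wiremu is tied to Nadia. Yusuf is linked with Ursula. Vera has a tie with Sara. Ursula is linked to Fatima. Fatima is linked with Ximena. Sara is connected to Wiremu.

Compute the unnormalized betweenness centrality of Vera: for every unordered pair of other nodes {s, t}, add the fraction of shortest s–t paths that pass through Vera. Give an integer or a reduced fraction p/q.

Pairs whose geodesics pass through Vera — Wiremu–Ximena: 1; Sara–Ximena: 1; Sara–Fatima: 1.
All other pairs contribute 0.
Summing the contributions gives betweenness(Vera) = 3.

3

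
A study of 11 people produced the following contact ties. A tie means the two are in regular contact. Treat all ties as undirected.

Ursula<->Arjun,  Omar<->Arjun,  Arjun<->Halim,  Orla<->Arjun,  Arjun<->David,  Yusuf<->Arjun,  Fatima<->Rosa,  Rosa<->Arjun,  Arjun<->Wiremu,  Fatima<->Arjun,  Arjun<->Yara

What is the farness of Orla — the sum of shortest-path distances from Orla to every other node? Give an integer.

19

Distances from Orla: Arjun:1, David:2, Fatima:2, Halim:2, Omar:2, Rosa:2, Ursula:2, Wiremu:2, Yara:2, Yusuf:2.
Sum = 1 + 2 + 2 + 2 + 2 + 2 + 2 + 2 + 2 + 2 = 19.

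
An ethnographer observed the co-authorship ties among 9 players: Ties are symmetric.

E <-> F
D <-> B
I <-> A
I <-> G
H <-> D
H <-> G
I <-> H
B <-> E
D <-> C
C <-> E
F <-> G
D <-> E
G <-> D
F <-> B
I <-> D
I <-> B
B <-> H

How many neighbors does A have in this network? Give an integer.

A is directly tied to I. That is 1 neighbor, so the degree of A is 1.

1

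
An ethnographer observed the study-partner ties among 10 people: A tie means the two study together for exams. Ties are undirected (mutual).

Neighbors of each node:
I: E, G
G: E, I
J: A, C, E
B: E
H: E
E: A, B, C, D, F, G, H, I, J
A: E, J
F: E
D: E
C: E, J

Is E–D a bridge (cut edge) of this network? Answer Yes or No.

Without the E–D edge there is no alternate route between E and D, so the network disconnects. It is a bridge.

Yes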